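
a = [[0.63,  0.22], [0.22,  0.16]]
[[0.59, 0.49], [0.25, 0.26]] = a@ [[0.76, 0.39], [0.49, 1.11]]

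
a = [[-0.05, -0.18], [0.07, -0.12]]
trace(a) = -0.17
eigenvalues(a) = [(-0.08+0.11j), (-0.08-0.11j)]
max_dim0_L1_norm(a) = 0.3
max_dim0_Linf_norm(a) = 0.18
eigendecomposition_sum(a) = [[-0.02+0.07j, -0.09-0.07j], [(0.04+0.03j), (-0.06+0.04j)]] + [[(-0.02-0.07j), -0.09+0.07j], [0.04-0.03j, -0.06-0.04j]]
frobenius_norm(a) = 0.23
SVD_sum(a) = [[-0.0, -0.18], [-0.0, -0.12]] + [[-0.05, 0.0],  [0.07, -0.0]]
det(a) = 0.02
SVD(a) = [[0.84, 0.55], [0.55, -0.84]] @ diag([0.21635418863033623, 0.08597014052628327]) @ [[-0.02, -1.0], [-1.00, 0.02]]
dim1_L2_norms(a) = [0.19, 0.14]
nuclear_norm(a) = 0.30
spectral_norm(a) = 0.22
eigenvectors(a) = [[(0.85+0j), 0.85-0.00j], [0.16-0.50j, (0.16+0.5j)]]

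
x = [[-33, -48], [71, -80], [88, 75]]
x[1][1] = -80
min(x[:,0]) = -33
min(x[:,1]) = -80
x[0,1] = -48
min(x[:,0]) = -33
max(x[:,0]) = 88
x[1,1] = -80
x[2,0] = 88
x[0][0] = -33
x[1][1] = -80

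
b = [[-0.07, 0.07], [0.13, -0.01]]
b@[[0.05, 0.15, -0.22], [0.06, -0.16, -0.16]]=[[0.0, -0.02, 0.00], [0.01, 0.02, -0.03]]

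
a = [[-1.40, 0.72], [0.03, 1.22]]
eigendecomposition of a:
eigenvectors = [[-1.0, -0.26],[0.01, -0.96]]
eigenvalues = [-1.41, 1.23]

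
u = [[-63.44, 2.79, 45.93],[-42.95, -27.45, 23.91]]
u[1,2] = 23.91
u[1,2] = 23.91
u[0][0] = -63.44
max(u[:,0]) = -42.95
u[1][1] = -27.45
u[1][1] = -27.45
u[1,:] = [-42.95, -27.45, 23.91]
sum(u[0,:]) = -14.719999999999999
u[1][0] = -42.95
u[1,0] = -42.95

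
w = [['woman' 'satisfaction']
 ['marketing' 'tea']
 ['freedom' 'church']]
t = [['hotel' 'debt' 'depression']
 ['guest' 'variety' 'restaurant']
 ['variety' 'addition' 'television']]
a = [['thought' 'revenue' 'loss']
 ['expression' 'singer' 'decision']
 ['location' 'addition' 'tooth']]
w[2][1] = 'church'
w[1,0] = 'marketing'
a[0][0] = 'thought'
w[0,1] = 'satisfaction'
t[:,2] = ['depression', 'restaurant', 'television']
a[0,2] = 'loss'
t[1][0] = 'guest'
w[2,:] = ['freedom', 'church']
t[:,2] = ['depression', 'restaurant', 'television']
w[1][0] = 'marketing'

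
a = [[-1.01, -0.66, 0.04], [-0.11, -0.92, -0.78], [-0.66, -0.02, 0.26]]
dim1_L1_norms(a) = [1.71, 1.81, 0.94]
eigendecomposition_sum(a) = [[(-0.71+0j), -0.85+0.00j, -0.37+0.00j], [-0.52+0.00j, (-0.63+0j), -0.27+0.00j], [-0.28+0.00j, (-0.33+0j), -0.14+0.00j]] + [[-0.15+0.03j, (0.1-0.06j), 0.20+0.03j], [0.21+0.02j, -0.15+0.04j, -0.26-0.12j], [-0.19-0.09j, 0.16+0.02j, (0.2+0.21j)]] + [[-0.15-0.03j, (0.1+0.06j), (0.2-0.03j)], [0.21-0.02j, -0.15-0.04j, (-0.26+0.12j)], [(-0.19+0.09j), 0.16-0.02j, (0.2-0.21j)]]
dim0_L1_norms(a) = [1.78, 1.6, 1.08]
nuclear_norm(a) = 2.66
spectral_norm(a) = 1.50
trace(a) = -1.67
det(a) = -0.13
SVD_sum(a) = [[-0.74,-0.79,-0.29], [-0.61,-0.65,-0.23], [-0.25,-0.27,-0.1]] + [[-0.29, 0.16, 0.30],[0.51, -0.28, -0.53],[-0.38, 0.21, 0.40]] + [[0.02,-0.02,0.03], [-0.01,0.01,-0.02], [-0.02,0.04,-0.04]]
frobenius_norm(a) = 1.85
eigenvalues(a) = [(-1.48+0j), (-0.09+0.28j), (-0.09-0.28j)]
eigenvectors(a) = [[(0.77+0j), -0.36+0.27j, -0.36-0.27j], [(0.57+0j), 0.58-0.23j, 0.58+0.23j], [0.30+0.00j, (-0.64+0j), (-0.64-0j)]]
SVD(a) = [[-0.75, 0.41, -0.52],  [-0.61, -0.73, 0.31],  [-0.25, 0.55, 0.79]] @ diag([1.5023665793488612, 1.079214416063043, 0.07740093938260871]) @ [[0.66,0.71,0.25], [-0.65,0.36,0.67], [-0.39,0.61,-0.69]]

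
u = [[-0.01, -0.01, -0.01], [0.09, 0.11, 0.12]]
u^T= [[-0.01, 0.09],  [-0.01, 0.11],  [-0.01, 0.12]]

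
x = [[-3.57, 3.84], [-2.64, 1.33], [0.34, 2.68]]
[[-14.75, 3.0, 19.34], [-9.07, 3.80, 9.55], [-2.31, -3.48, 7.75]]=x @ [[2.82, -1.97, -2.03], [-1.22, -1.05, 3.15]]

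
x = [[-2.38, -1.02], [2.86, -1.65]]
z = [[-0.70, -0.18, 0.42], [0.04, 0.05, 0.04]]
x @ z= [[1.63, 0.38, -1.04], [-2.07, -0.6, 1.14]]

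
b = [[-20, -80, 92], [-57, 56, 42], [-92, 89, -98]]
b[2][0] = -92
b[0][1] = -80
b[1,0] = -57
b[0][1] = -80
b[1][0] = -57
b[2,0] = -92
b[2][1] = 89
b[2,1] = 89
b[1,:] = [-57, 56, 42]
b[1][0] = -57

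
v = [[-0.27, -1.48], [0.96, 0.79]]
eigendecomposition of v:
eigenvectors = [[0.78+0.00j, 0.78-0.00j], [-0.28-0.56j, -0.28+0.56j]]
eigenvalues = [(0.26+1.07j), (0.26-1.07j)]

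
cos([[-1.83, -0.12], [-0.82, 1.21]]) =[[-0.28, -0.02], [-0.16, 0.32]]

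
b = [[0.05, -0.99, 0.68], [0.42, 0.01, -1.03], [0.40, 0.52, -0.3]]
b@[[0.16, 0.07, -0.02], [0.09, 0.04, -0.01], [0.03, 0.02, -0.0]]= [[-0.06, -0.02, 0.01], [0.04, 0.01, -0.01], [0.1, 0.04, -0.01]]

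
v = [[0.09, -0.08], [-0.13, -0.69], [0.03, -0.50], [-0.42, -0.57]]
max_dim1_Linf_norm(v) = 0.69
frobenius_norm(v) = 1.12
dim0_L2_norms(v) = [0.45, 1.03]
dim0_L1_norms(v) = [0.67, 1.84]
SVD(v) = [[-0.05, 0.34], [-0.65, 0.27], [-0.43, 0.56], [-0.62, -0.70]] @ diag([1.0752419152024257, 0.3217993533116859]) @ [[0.31, 0.95], [0.95, -0.31]]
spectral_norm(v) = 1.08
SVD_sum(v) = [[-0.01, -0.05],[-0.21, -0.66],[-0.14, -0.44],[-0.21, -0.64]] + [[0.10, -0.03], [0.08, -0.03], [0.17, -0.06], [-0.21, 0.07]]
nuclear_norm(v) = 1.40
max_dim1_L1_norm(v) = 0.99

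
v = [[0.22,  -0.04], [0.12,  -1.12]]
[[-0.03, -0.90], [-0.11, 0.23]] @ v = [[-0.11, 1.01], [0.00, -0.25]]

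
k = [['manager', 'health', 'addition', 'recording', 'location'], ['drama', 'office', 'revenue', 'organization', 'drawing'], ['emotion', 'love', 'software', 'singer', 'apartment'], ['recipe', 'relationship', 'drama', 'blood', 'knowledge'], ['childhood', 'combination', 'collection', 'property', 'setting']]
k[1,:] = ['drama', 'office', 'revenue', 'organization', 'drawing']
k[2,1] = 'love'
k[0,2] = 'addition'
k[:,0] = ['manager', 'drama', 'emotion', 'recipe', 'childhood']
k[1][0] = 'drama'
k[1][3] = 'organization'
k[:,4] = ['location', 'drawing', 'apartment', 'knowledge', 'setting']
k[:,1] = ['health', 'office', 'love', 'relationship', 'combination']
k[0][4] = 'location'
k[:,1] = ['health', 'office', 'love', 'relationship', 'combination']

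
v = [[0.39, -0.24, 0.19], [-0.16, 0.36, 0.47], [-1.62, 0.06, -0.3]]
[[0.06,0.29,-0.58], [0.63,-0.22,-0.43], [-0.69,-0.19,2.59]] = v@[[0.31, 0.03, -1.46],[0.87, -0.95, -0.68],[0.79, 0.27, -0.90]]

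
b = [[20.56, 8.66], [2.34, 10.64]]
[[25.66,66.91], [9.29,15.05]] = b @ [[0.97, 2.93], [0.66, 0.77]]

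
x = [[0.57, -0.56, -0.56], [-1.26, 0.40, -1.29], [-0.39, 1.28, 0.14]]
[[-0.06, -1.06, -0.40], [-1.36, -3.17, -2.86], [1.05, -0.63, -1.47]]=x@ [[1.25, -0.27, -0.18], [1.18, -0.84, -1.42], [0.2, 2.46, 1.95]]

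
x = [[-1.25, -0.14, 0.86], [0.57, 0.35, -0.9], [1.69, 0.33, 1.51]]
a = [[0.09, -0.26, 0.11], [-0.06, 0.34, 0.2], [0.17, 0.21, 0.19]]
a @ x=[[-0.07, -0.07, 0.48], [0.61, 0.19, -0.06], [0.23, 0.11, 0.24]]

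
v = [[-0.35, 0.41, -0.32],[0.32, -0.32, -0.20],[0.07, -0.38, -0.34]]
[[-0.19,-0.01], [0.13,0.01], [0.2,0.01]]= v @ [[-0.15, -0.01], [-0.58, -0.03], [0.03, 0.0]]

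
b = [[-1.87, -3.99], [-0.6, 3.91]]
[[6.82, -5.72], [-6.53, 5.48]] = b@ [[-0.06, 0.05], [-1.68, 1.41]]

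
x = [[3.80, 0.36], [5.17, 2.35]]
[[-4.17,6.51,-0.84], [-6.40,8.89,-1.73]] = x@[[-1.06,  1.71,  -0.19], [-0.39,  0.02,  -0.32]]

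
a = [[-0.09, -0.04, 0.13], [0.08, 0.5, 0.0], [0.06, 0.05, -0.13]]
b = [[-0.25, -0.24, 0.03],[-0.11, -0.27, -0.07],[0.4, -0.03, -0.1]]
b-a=[[-0.16, -0.2, -0.1],  [-0.19, -0.77, -0.07],  [0.34, -0.08, 0.03]]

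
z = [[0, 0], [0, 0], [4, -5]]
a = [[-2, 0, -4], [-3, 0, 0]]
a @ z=[[-16, 20], [0, 0]]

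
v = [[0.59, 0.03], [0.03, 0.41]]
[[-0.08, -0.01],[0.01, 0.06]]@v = [[-0.05, -0.01], [0.01, 0.02]]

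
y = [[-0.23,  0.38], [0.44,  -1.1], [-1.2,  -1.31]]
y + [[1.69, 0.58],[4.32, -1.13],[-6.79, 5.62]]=[[1.46, 0.96], [4.76, -2.23], [-7.99, 4.31]]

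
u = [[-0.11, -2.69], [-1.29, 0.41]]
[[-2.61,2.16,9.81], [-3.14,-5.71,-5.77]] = u @[[2.71, 4.12, 3.27], [0.86, -0.97, -3.78]]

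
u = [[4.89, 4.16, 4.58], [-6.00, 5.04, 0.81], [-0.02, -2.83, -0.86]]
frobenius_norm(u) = 11.53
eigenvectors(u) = [[(0.12-0.51j),(0.12+0.51j),(-0.26+0j)], [(0.77+0j),0.77-0.00j,-0.61+0.00j], [-0.26+0.23j,-0.26-0.23j,(0.75+0j)]]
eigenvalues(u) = [(3.82+4.23j), (3.82-4.23j), (1.44+0j)]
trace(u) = 9.07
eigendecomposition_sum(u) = [[(2.63+2.44j), (2.18-1.42j), (2.69-0.29j)],[(-2.58+4.57j), 2.76+2.63j, (1.33+3.73j)],[(-0.53-2.3j), -1.71-0.03j, -1.57-0.83j]] + [[(2.63-2.44j), 2.18+1.42j, 2.69+0.29j], [-2.58-4.57j, 2.76-2.63j, (1.33-3.73j)], [-0.53+2.30j, (-1.71+0.03j), (-1.57+0.83j)]] + [[(-0.37+0j), (-0.21+0j), -0.80+0.00j],  [(-0.84+0j), -0.48+0.00j, (-1.85+0j)],  [1.04-0.00j, (0.59-0j), (2.28-0j)]]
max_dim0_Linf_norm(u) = 6.0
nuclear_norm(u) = 16.98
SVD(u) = [[-0.85,  -0.46,  0.26], [0.52,  -0.82,  0.24], [0.1,  0.34,  0.93]] @ diag([8.177798790232114, 8.101059127646684, 0.7050871980475794]) @ [[-0.89, -0.15, -0.44], [0.33, -0.87, -0.38], [-0.32, -0.48, 0.82]]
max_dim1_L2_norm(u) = 7.89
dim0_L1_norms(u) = [10.91, 12.03, 6.25]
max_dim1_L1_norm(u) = 13.63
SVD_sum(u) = [[6.17, 1.02, 3.02], [-3.76, -0.62, -1.84], [-0.72, -0.12, -0.35]] + [[-1.22, 3.22, 1.41], [-2.18, 5.75, 2.51], [0.91, -2.40, -1.05]] + [[-0.06,  -0.09,  0.15],[-0.06,  -0.08,  0.14],[-0.21,  -0.32,  0.54]]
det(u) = 46.71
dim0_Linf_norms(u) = [6.0, 5.04, 4.58]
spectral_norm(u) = 8.18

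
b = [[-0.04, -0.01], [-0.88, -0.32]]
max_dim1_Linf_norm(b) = 0.88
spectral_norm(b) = 0.94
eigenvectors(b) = [[0.33, 0.03], [-0.94, 1.00]]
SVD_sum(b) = [[-0.04, -0.01], [-0.88, -0.32]] + [[-0.00, 0.0], [0.0, -0.00]]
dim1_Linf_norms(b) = [0.04, 0.88]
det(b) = 0.00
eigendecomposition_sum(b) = [[-0.01, 0.0], [0.03, -0.00]] + [[-0.03, -0.01], [-0.91, -0.32]]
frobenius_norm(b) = 0.94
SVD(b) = [[-0.04, -1.0], [-1.00, 0.04]] @ diag([0.9372735922661882, 0.004267697322324673]) @ [[0.94, 0.34],[0.34, -0.94]]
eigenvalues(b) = [-0.01, -0.35]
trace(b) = -0.36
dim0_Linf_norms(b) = [0.88, 0.32]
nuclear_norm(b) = 0.94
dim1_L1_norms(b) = [0.05, 1.2]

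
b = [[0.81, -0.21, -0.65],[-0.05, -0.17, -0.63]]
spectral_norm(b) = 1.14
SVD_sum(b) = [[0.65, -0.24, -0.78], [0.30, -0.11, -0.36]] + [[0.16, 0.03, 0.13], [-0.35, -0.06, -0.27]]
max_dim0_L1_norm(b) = 1.28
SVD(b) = [[-0.91, -0.42], [-0.42, 0.91]] @ diag([1.1439956141674026, 0.4922134036835524]) @ [[-0.63, 0.23, 0.75],[-0.78, -0.14, -0.61]]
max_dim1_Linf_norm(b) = 0.81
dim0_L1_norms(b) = [0.86, 0.38, 1.28]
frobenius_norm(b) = 1.25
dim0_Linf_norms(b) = [0.81, 0.21, 0.65]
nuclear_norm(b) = 1.64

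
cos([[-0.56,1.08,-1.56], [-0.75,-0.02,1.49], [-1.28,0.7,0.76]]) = [[0.39, 0.70, -0.54], [0.57, 0.91, -0.88], [0.29, 0.36, -0.43]]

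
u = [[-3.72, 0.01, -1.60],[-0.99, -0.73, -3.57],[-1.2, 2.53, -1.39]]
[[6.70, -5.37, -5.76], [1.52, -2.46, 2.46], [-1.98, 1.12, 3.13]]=u@[[-1.99, 1.42, 2.24], [-1.49, 1.15, 1.42], [0.43, 0.06, -1.60]]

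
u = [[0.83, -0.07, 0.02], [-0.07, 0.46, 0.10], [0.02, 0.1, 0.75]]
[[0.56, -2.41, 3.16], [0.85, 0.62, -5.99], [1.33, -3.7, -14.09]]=u@[[0.77,-2.61,3.51], [1.64,2.07,-8.64], [1.54,-5.14,-17.73]]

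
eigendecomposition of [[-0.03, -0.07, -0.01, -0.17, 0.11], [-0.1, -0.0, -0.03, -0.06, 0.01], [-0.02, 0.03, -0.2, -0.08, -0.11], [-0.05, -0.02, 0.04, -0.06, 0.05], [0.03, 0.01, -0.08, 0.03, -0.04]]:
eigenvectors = [[(0.69+0j), (0.69-0j), (-0.72+0j), -0.11+0.00j, (0.06+0j)], [(0.43+0.06j), 0.43-0.06j, 0.64+0.00j, -0.86+0.00j, 0.83+0.00j], [(-0.1+0.26j), -0.10-0.26j, (0.14+0j), 0.12+0.00j, (-0.17+0j)], [0.40-0.05j, (0.4+0.05j), 0.14+0.00j, 0.06+0.00j, (-0+0j)], [-0.27+0.10j, (-0.27-0.1j), (-0.17+0j), -0.47+0.00j, 0.53+0.00j]]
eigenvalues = [(-0.21+0.02j), (-0.21-0.02j), (0.09+0j), 0j, 0j]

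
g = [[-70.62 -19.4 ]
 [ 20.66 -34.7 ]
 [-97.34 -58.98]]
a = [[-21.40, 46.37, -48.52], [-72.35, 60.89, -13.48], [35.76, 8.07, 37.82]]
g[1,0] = 20.66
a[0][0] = -21.4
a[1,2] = -13.48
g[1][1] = -34.7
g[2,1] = -58.98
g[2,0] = -97.34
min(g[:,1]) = -58.98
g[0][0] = -70.62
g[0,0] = -70.62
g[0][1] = -19.4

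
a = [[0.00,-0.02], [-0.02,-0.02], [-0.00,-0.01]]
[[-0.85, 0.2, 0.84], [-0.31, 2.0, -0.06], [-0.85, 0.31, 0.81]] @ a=[[-0.0, 0.00], [-0.04, -0.03], [-0.01, 0.00]]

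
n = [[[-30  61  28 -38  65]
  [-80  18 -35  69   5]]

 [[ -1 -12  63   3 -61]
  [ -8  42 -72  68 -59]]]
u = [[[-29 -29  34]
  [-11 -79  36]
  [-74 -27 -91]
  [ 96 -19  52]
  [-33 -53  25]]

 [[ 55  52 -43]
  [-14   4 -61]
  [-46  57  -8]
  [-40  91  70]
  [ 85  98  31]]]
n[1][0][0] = -1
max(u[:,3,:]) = 96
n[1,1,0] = -8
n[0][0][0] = -30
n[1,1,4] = -59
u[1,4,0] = 85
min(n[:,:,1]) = -12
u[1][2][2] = -8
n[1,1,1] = 42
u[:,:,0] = [[-29, -11, -74, 96, -33], [55, -14, -46, -40, 85]]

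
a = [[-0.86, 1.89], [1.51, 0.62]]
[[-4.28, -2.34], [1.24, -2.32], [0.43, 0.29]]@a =[[0.15,-9.54], [-4.57,0.91], [0.07,0.99]]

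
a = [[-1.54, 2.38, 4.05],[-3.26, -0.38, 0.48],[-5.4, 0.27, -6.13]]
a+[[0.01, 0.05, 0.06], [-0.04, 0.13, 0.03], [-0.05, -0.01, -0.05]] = [[-1.53, 2.43, 4.11], [-3.30, -0.25, 0.51], [-5.45, 0.26, -6.18]]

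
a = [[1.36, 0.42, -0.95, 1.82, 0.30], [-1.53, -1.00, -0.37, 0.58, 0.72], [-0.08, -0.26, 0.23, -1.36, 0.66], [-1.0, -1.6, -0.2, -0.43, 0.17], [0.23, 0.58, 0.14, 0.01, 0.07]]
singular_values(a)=[3.2, 2.31, 1.02, 0.82, 0.01]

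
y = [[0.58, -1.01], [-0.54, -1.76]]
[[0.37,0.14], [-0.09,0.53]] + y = [[0.95, -0.87], [-0.63, -1.23]]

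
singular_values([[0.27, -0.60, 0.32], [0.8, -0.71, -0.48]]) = [1.26, 0.56]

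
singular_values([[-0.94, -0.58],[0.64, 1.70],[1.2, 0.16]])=[2.2, 1.07]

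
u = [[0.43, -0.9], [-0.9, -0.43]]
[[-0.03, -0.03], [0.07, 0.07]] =u @ [[-0.08,  -0.08],[-0.00,  -0.00]]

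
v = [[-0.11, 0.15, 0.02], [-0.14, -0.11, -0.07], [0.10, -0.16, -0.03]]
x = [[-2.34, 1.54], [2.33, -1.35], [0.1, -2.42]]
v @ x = [[0.61, -0.42], [0.06, 0.10], [-0.61, 0.44]]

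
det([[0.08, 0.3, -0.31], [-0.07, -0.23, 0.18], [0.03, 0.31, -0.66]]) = 0.000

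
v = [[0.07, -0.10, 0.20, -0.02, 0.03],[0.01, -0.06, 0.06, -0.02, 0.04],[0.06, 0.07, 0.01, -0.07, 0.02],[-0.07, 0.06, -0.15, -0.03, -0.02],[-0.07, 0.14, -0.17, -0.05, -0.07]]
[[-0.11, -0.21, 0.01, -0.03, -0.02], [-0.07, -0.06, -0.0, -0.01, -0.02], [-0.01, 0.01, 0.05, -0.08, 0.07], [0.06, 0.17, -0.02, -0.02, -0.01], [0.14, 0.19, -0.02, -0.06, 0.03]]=v @ [[-0.05,-0.27,0.94,0.04,0.19], [0.39,0.24,-0.08,-0.19,0.87], [-0.16,-0.89,-0.30,-0.18,0.25], [0.19,-0.15,-0.11,0.95,0.15], [-0.89,0.25,-0.05,0.15,0.36]]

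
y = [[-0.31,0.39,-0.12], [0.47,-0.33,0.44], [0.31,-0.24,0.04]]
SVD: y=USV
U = [[-0.53, 0.56, -0.64],[0.75, 0.65, -0.05],[0.39, -0.51, -0.76]]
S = [0.94, 0.24, 0.08]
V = [[0.68, -0.59, 0.44], [-0.1, 0.52, 0.85], [-0.72, -0.62, 0.30]]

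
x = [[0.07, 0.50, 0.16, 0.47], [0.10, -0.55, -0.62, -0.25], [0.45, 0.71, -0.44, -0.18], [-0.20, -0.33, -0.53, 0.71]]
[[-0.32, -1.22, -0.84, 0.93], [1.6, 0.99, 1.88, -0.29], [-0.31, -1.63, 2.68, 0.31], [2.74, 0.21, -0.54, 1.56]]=x @ [[-1.08, -0.48, 1.88, -0.66], [-0.94, -1.95, 0.57, 0.7], [-2.44, 0.28, -2.50, -0.92], [1.30, -0.54, -1.83, 1.65]]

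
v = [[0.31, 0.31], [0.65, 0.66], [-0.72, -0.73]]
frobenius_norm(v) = 1.45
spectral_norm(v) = 1.45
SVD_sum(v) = [[0.31, 0.31],[0.65, 0.66],[-0.72, -0.73]] + [[0.0,-0.00], [-0.00,0.00], [0.00,-0.0]]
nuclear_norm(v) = 1.45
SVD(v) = [[-0.3, 0.94], [-0.64, -0.32], [0.71, 0.11]] @ diag([1.4496863872539596, 0.003062451724123866]) @ [[-0.7, -0.71], [0.71, -0.70]]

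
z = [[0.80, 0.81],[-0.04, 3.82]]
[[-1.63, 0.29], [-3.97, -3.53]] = z @ [[-0.97, 1.29], [-1.05, -0.91]]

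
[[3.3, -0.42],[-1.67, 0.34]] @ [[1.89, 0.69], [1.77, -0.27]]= [[5.49, 2.39], [-2.55, -1.24]]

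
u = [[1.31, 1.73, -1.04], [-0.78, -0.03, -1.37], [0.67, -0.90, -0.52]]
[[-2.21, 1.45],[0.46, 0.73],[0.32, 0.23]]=u@[[-0.60, 0.21],[-0.81, 0.28],[0.02, -0.66]]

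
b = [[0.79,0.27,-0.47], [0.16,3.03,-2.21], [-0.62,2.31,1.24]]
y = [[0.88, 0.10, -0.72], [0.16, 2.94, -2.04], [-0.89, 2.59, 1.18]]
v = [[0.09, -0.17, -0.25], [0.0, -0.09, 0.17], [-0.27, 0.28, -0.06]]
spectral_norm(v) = 0.44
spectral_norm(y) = 4.04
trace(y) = 5.00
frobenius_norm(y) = 4.80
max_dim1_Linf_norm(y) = 2.94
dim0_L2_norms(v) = [0.28, 0.34, 0.31]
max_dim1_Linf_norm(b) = 3.03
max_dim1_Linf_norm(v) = 0.28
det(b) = 6.26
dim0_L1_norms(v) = [0.36, 0.54, 0.48]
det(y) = 5.68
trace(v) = -0.06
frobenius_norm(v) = 0.54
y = v + b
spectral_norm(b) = 4.03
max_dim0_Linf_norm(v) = 0.28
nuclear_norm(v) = 0.82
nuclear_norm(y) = 7.12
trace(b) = 5.06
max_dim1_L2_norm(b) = 3.75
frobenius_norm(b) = 4.72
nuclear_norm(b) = 7.05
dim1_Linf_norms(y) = [0.88, 2.94, 2.59]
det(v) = 0.01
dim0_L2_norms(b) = [1.02, 3.82, 2.58]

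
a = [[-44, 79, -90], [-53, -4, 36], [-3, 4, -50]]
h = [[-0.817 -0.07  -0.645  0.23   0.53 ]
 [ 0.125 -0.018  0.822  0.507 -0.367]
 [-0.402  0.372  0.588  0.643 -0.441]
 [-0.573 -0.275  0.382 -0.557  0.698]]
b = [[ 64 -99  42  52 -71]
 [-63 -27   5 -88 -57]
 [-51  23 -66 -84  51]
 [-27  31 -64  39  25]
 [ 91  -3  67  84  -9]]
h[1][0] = 0.125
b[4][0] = 91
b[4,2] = 67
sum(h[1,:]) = 1.069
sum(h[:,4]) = 0.42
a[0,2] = -90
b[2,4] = 51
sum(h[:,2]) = 1.1469999999999998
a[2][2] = -50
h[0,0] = -0.817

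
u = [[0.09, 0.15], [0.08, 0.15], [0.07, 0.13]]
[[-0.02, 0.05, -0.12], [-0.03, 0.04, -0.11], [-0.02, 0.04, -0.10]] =u @ [[0.04,  0.65,  -0.62], [-0.19,  -0.06,  -0.42]]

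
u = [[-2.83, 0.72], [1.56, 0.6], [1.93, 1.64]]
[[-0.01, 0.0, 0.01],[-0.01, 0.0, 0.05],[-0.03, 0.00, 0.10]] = u @ [[-0.00, -0.00, 0.01], [-0.02, -0.0, 0.05]]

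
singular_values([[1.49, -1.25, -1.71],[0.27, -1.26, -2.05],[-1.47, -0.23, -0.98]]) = [3.45, 1.95, 0.05]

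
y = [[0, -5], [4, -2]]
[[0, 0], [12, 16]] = y @ [[3, 4], [0, 0]]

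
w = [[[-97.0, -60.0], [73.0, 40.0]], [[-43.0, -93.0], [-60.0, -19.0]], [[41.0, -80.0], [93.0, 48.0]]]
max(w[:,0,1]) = -60.0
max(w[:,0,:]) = 41.0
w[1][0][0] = -43.0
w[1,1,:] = [-60.0, -19.0]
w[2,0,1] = -80.0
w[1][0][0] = -43.0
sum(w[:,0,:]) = -332.0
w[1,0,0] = -43.0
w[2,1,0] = 93.0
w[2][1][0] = 93.0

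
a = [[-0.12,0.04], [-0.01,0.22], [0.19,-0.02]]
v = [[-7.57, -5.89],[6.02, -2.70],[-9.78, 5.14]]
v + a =[[-7.69, -5.85], [6.01, -2.48], [-9.59, 5.12]]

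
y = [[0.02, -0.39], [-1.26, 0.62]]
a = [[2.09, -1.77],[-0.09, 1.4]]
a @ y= [[2.27,-1.91], [-1.77,0.9]]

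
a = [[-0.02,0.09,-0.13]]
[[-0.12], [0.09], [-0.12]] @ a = [[0.0, -0.01, 0.02], [-0.0, 0.01, -0.01], [0.00, -0.01, 0.02]]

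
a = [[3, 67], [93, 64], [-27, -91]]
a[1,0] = 93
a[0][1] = 67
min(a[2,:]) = -91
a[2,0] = -27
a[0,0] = 3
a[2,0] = -27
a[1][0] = 93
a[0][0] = 3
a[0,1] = 67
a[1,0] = 93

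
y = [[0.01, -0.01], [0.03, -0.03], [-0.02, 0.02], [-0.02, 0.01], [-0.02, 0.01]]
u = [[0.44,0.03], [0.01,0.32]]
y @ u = [[0.00, -0.0], [0.01, -0.01], [-0.01, 0.01], [-0.01, 0.00], [-0.01, 0.00]]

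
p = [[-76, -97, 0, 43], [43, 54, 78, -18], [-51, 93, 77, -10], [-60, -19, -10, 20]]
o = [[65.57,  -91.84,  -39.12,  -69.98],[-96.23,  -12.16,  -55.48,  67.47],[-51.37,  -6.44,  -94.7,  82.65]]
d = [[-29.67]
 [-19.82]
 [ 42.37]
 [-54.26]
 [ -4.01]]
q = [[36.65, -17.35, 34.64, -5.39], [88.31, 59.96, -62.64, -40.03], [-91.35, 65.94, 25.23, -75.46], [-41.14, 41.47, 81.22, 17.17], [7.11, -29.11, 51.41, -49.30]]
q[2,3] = -75.46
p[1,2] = 78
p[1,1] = 54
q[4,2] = 51.41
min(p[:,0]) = -76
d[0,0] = -29.67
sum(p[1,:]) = 157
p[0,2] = 0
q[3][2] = 81.22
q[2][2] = 25.23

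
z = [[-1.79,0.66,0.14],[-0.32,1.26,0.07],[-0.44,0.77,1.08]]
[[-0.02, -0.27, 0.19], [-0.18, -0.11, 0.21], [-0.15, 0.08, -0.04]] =z@ [[-0.05,0.14,-0.06], [-0.15,-0.06,0.16], [-0.05,0.17,-0.18]]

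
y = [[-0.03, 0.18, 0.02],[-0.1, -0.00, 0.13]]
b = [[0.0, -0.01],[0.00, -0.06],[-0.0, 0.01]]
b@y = [[0.0,  0.00,  -0.0], [0.01,  0.00,  -0.01], [-0.0,  0.00,  0.0]]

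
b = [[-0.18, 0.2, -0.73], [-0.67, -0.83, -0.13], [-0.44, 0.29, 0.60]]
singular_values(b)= [1.08, 0.95, 0.57]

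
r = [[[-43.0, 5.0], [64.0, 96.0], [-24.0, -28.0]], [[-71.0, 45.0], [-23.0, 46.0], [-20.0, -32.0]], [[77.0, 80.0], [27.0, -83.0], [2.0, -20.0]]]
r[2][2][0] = 2.0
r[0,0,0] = -43.0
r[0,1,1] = 96.0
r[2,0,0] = 77.0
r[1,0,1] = 45.0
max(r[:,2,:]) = 2.0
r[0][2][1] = -28.0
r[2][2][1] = -20.0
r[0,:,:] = [[-43.0, 5.0], [64.0, 96.0], [-24.0, -28.0]]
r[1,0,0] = -71.0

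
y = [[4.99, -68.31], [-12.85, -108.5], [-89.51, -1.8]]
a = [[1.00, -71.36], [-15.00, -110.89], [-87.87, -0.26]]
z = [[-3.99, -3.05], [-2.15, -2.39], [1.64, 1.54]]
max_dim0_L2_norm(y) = 128.23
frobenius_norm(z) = 6.37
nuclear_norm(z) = 6.86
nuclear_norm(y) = 218.50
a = y + z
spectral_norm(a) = 132.88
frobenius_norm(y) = 156.98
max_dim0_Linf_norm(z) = 3.99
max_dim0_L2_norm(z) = 4.82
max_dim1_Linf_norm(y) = 108.5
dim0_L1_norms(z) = [7.78, 6.98]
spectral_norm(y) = 128.91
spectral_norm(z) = 6.35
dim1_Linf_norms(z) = [3.99, 2.39, 1.64]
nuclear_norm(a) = 220.51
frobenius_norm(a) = 159.17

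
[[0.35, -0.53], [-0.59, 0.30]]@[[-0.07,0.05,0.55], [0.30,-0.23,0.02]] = [[-0.18, 0.14, 0.18], [0.13, -0.1, -0.32]]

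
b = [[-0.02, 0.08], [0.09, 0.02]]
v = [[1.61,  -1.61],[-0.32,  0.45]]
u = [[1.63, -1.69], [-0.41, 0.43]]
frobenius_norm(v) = 2.34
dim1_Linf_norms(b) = [0.08, 0.09]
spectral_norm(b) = 0.09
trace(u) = 2.06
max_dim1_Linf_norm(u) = 1.69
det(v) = 0.21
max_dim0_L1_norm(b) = 0.11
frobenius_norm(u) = 2.42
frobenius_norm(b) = 0.12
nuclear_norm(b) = 0.17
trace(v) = 2.06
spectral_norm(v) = 2.34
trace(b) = 0.00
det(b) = -0.01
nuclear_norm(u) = 2.43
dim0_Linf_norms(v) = [1.61, 1.61]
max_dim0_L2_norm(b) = 0.09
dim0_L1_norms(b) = [0.11, 0.1]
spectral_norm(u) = 2.42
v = u + b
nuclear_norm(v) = 2.43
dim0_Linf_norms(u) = [1.63, 1.69]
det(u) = 0.01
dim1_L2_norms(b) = [0.08, 0.09]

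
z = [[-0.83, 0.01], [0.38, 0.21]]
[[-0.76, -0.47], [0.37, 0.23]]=z @ [[0.92, 0.57], [0.12, 0.07]]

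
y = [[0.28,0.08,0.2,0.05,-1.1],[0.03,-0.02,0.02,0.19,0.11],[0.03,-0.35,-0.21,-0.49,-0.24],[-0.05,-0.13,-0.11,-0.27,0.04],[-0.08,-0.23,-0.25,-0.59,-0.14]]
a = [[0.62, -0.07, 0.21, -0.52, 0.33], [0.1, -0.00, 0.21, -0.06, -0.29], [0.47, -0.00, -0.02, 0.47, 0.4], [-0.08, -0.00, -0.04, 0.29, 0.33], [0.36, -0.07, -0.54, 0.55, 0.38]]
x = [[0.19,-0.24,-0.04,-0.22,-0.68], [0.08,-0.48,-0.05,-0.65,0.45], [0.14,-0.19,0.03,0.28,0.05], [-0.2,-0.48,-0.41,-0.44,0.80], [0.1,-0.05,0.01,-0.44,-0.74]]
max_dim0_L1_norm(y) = 1.63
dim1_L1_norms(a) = [1.75, 0.66, 1.36, 0.74, 1.9]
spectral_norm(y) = 1.19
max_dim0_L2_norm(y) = 1.14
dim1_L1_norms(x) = [1.37, 1.71, 0.69, 2.33, 1.34]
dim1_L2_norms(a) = [0.9, 0.38, 0.78, 0.45, 0.93]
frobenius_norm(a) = 1.62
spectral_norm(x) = 1.48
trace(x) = -1.44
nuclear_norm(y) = 2.39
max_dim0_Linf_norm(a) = 0.62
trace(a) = 1.27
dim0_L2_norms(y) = [0.3, 0.45, 0.4, 0.84, 1.14]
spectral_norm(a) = 1.22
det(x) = 0.00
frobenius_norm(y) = 1.56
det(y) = 0.00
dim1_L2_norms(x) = [0.78, 0.93, 0.37, 1.13, 0.87]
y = a @ x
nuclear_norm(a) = 2.91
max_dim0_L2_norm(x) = 1.36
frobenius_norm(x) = 1.91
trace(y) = -0.36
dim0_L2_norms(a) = [0.87, 0.1, 0.62, 0.94, 0.78]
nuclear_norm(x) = 3.27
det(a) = 0.00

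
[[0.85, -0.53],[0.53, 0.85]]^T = [[0.85, 0.53], [-0.53, 0.85]]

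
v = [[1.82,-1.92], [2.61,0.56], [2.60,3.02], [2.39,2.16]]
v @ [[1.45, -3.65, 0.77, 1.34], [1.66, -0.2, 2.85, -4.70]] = [[-0.55, -6.26, -4.07, 11.46], [4.71, -9.64, 3.61, 0.87], [8.78, -10.09, 10.61, -10.71], [7.05, -9.16, 8.00, -6.95]]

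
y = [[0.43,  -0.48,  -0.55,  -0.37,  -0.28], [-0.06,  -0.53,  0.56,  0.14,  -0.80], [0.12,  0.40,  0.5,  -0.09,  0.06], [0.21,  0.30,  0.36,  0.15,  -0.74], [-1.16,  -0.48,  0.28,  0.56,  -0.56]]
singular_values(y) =[1.76, 1.12, 1.1, 0.42, 0.14]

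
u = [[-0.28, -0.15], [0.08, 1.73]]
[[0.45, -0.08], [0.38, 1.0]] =u @[[-1.78, -0.01], [0.30, 0.58]]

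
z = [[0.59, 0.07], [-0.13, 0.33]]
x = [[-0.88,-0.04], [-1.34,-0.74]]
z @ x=[[-0.61, -0.08], [-0.33, -0.24]]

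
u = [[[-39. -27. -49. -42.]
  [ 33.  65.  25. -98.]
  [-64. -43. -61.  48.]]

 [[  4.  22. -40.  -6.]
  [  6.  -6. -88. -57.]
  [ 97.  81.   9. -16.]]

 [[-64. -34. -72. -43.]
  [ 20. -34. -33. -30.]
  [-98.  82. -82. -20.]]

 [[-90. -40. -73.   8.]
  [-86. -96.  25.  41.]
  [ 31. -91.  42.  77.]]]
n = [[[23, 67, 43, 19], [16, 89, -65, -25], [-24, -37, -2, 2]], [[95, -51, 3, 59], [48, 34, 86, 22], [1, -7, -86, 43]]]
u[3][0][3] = 8.0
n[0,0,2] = 43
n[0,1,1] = 89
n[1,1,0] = 48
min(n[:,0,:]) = -51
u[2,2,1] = 82.0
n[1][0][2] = 3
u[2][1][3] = -30.0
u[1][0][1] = 22.0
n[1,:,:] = [[95, -51, 3, 59], [48, 34, 86, 22], [1, -7, -86, 43]]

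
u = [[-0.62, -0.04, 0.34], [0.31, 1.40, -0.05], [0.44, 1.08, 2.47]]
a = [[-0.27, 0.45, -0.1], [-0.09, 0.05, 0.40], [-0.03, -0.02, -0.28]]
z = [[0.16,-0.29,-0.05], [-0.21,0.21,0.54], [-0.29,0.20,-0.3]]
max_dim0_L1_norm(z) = 0.89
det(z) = 0.04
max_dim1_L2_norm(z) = 0.62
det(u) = -2.24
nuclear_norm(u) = 4.74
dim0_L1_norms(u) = [1.37, 2.52, 2.86]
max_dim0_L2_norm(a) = 0.5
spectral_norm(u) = 2.81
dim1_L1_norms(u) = [1.0, 1.76, 3.99]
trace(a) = -0.50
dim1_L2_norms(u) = [0.71, 1.43, 2.73]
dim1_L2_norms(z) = [0.33, 0.62, 0.46]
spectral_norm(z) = 0.66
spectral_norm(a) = 0.54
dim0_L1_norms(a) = [0.39, 0.52, 0.78]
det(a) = -0.02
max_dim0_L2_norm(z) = 0.62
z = u @ a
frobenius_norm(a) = 0.73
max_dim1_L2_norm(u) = 2.73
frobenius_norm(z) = 0.84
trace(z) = 0.07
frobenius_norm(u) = 3.17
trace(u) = 3.25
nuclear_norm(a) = 1.09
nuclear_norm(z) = 1.28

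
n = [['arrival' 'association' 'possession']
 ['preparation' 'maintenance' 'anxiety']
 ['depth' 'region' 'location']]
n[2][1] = 'region'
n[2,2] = 'location'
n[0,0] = 'arrival'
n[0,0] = 'arrival'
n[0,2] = 'possession'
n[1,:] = ['preparation', 'maintenance', 'anxiety']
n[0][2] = 'possession'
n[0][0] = 'arrival'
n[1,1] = 'maintenance'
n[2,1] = 'region'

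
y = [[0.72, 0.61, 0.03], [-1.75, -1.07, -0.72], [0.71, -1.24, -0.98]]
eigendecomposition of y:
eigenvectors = [[-0.10-0.39j,-0.10+0.39j,-0.13+0.00j], [(0.6+0.18j),(0.6-0.18j),0.51+0.00j], [(-0.66+0j),-0.66-0.00j,(0.85+0j)]]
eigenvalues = [(0.25+0.76j), (0.25-0.76j), (-1.83+0j)]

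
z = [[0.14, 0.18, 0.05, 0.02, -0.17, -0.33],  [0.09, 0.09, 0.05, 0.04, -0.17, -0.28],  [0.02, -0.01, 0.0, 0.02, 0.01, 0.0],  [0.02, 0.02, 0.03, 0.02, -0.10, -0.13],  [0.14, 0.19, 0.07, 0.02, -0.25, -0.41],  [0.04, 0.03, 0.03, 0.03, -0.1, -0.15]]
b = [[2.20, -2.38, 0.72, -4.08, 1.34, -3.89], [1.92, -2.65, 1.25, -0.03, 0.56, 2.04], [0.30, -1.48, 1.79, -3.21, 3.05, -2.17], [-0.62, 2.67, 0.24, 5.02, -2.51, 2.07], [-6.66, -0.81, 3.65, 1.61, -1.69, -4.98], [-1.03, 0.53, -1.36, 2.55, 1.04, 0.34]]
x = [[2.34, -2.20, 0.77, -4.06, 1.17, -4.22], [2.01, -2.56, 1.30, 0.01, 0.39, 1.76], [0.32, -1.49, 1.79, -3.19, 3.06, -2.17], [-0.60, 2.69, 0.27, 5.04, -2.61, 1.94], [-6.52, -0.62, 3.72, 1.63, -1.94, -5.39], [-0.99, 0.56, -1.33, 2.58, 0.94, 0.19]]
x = z + b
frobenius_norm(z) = 0.82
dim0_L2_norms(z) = [0.22, 0.28, 0.11, 0.06, 0.37, 0.63]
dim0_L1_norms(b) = [12.73, 10.52, 9.01, 16.5, 10.19, 15.49]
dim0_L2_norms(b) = [7.38, 4.79, 4.53, 7.83, 4.65, 7.29]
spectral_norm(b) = 10.68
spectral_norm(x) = 10.69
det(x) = -3566.25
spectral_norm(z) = 0.82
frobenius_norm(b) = 15.30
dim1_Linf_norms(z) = [0.33, 0.28, 0.02, 0.13, 0.41, 0.15]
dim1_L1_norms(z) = [0.89, 0.72, 0.06, 0.32, 1.08, 0.38]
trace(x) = 4.86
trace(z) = -0.15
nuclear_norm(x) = 30.59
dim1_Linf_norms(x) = [4.22, 2.56, 3.19, 5.04, 6.52, 2.58]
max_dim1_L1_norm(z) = 1.08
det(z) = 0.00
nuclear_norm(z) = 0.96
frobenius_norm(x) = 15.44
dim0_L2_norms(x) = [7.31, 4.64, 4.6, 7.83, 4.73, 7.65]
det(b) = -3201.53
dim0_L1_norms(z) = [0.45, 0.52, 0.23, 0.15, 0.8, 1.3]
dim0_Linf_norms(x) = [6.52, 2.69, 3.72, 5.04, 3.06, 5.39]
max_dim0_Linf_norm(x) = 6.52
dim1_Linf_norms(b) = [4.08, 2.65, 3.21, 5.02, 6.66, 2.55]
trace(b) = 5.01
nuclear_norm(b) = 30.23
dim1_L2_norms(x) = [6.82, 3.94, 5.46, 6.61, 9.6, 3.26]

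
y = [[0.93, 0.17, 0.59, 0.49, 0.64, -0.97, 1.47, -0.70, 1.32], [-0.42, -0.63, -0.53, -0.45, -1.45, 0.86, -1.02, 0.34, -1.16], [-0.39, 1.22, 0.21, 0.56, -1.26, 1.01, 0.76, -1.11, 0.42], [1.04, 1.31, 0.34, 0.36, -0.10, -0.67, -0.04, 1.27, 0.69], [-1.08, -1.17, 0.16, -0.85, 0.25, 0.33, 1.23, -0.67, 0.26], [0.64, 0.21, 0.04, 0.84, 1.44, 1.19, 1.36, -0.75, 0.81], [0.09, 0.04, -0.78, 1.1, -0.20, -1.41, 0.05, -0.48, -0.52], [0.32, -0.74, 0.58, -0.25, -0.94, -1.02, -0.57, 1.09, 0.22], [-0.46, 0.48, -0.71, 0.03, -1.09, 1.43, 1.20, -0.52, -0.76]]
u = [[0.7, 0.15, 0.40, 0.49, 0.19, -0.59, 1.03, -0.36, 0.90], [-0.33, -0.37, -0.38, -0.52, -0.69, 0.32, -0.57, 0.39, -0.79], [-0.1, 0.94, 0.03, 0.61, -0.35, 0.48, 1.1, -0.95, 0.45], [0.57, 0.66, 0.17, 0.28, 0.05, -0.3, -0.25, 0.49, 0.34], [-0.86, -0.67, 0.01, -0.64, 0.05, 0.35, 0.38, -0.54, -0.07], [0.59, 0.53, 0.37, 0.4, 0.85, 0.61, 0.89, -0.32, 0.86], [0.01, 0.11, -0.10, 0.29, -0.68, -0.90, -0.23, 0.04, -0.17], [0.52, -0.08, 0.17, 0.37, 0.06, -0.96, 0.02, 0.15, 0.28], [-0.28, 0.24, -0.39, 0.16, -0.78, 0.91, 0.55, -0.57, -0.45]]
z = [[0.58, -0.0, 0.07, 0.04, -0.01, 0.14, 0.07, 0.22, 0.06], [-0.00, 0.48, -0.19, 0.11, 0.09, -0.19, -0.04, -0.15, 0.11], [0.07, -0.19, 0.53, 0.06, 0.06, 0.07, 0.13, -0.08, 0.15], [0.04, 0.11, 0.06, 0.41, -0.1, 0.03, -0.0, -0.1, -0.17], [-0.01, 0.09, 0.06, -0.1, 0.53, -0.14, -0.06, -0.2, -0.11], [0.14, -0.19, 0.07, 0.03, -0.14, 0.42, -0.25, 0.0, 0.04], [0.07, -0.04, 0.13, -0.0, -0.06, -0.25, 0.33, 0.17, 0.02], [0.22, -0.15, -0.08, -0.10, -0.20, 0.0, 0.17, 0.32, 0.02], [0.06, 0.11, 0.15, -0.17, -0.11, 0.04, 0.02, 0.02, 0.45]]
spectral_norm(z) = 0.97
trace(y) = 2.69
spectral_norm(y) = 4.34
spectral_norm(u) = 3.23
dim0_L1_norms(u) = [3.96, 3.75, 2.02, 3.76, 3.7, 5.42, 5.02, 3.81, 4.31]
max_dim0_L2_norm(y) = 3.12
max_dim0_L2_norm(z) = 0.65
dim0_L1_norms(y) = [5.37, 5.97, 3.94, 4.93, 7.37, 8.89, 7.7, 6.93, 6.16]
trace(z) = 4.05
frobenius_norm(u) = 4.72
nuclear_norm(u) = 9.85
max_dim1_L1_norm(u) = 5.42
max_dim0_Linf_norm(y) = 1.47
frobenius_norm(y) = 7.37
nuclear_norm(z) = 4.08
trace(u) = 0.77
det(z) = 0.00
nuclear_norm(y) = 18.08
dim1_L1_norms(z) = [1.19, 1.36, 1.34, 1.02, 1.3, 1.28, 1.07, 1.26, 1.13]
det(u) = -0.00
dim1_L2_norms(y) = [2.69, 2.53, 2.57, 2.36, 2.34, 2.78, 2.09, 2.13, 2.54]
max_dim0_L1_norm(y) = 8.89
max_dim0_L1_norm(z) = 1.36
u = z @ y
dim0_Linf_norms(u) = [0.86, 0.94, 0.4, 0.64, 0.85, 0.96, 1.1, 0.95, 0.9]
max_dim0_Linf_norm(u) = 1.1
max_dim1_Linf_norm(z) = 0.58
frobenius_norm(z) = 1.69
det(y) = -13.53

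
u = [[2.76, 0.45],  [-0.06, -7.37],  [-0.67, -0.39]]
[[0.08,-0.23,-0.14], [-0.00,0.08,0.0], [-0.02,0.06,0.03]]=u @ [[0.03,-0.08,-0.05], [0.00,-0.01,-0.00]]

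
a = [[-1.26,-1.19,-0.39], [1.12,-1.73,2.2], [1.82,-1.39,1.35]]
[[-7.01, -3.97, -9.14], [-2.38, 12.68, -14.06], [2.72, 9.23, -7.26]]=a@[[4.25, 1.34, 2.87],[1.95, 0.20, 5.74],[-1.71, 5.24, -3.34]]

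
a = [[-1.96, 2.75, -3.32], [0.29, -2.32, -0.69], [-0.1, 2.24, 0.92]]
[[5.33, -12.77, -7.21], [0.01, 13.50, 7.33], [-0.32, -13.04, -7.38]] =a@[[0.25, 2.35, -2.73], [0.44, -5.02, -3.71], [-1.39, -1.7, 0.71]]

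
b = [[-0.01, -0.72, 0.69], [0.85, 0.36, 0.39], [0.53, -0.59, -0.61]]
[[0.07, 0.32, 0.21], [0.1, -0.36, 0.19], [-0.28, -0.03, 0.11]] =b @ [[-0.07, -0.32, 0.22], [0.15, -0.34, -0.15], [0.26, 0.1, 0.15]]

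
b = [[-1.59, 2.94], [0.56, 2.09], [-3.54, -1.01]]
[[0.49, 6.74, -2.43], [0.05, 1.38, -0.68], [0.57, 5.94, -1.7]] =b @ [[-0.18,  -2.02,  0.62], [0.07,  1.20,  -0.49]]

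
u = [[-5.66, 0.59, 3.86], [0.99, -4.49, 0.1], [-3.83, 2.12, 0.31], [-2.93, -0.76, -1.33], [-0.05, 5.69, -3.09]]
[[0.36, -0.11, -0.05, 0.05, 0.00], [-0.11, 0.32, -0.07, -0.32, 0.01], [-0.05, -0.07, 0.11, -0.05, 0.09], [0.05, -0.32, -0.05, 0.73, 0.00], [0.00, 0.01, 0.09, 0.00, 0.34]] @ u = [[-2.1, 0.56, 1.30], [2.14, -1.35, -0.02], [-0.07, 1.07, -0.38], [-2.55, 0.81, -0.83], [-0.35, 2.08, -1.02]]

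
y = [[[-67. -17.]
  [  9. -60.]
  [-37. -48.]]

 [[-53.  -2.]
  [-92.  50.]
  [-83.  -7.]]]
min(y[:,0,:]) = -67.0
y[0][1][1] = -60.0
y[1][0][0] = -53.0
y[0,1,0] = 9.0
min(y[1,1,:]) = -92.0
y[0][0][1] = -17.0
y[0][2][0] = -37.0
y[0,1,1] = -60.0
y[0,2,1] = -48.0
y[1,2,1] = -7.0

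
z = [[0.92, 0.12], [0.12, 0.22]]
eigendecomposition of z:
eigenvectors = [[0.99,-0.16], [0.16,0.99]]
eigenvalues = [0.94, 0.2]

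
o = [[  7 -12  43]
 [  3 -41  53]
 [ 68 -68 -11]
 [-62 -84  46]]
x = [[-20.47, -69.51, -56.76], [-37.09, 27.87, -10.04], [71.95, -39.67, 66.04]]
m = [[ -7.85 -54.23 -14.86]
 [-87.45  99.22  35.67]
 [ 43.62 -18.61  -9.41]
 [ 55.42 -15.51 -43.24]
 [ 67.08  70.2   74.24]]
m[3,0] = 55.42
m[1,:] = [-87.45, 99.22, 35.67]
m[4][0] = 67.08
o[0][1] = -12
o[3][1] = -84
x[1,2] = -10.04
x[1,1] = 27.87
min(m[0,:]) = -54.23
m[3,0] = 55.42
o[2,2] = -11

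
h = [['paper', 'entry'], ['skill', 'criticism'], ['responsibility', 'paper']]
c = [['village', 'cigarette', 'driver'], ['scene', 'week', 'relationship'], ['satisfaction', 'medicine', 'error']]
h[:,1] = ['entry', 'criticism', 'paper']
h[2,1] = 'paper'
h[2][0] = 'responsibility'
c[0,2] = 'driver'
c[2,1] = 'medicine'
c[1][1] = 'week'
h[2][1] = 'paper'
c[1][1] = 'week'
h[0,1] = 'entry'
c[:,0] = ['village', 'scene', 'satisfaction']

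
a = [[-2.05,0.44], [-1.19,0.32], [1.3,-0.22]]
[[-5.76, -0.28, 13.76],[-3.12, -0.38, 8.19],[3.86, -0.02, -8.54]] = a@ [[3.56, -0.59, -6.04], [3.49, -3.38, 3.13]]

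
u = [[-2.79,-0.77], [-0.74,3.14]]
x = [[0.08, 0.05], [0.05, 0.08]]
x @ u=[[-0.26,0.10], [-0.2,0.21]]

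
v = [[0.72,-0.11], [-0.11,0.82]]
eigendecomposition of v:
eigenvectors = [[-0.84,0.54], [-0.54,-0.84]]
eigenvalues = [0.65, 0.89]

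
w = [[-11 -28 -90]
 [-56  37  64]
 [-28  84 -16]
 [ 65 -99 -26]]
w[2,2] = -16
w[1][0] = -56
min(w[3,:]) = -99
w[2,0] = -28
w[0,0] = -11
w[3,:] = [65, -99, -26]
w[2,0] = -28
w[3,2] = -26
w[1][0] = -56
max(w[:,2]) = 64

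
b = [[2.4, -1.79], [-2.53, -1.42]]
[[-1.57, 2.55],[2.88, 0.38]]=b @[[-0.93,  0.37], [-0.37,  -0.93]]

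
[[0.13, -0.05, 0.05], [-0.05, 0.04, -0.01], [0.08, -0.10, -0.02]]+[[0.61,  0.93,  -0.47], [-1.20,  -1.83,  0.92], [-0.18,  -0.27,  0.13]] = [[0.74, 0.88, -0.42], [-1.25, -1.79, 0.91], [-0.10, -0.37, 0.11]]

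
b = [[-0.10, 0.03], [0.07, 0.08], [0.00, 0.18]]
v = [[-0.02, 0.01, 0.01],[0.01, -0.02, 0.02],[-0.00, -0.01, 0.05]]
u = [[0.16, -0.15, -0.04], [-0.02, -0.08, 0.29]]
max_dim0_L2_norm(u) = 0.29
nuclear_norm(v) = 0.09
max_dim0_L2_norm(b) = 0.2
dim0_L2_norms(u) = [0.16, 0.17, 0.29]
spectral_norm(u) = 0.30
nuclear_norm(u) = 0.52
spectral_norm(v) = 0.06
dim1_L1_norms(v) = [0.04, 0.05, 0.06]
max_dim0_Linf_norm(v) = 0.05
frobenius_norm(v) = 0.06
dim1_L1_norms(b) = [0.13, 0.15, 0.18]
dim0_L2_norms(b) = [0.12, 0.2]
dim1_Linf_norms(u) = [0.16, 0.29]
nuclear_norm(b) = 0.32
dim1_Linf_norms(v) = [0.02, 0.02, 0.05]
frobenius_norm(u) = 0.37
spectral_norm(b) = 0.20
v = b @ u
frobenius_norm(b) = 0.23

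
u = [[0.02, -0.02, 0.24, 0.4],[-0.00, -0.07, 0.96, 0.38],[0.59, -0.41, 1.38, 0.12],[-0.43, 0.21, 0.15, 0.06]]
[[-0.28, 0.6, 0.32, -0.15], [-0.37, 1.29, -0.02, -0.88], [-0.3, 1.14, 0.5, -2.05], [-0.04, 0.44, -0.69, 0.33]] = u @[[0.12, -0.62, 1.07, -1.11], [0.32, -0.13, -1.05, -0.03], [-0.12, 0.97, -0.49, -1.05], [-0.62, 0.93, 0.99, 0.32]]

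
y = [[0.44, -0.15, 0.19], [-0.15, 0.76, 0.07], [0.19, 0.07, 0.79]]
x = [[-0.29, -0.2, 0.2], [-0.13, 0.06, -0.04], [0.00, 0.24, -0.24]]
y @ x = [[-0.11,-0.05,0.05],[-0.06,0.09,-0.08],[-0.06,0.16,-0.15]]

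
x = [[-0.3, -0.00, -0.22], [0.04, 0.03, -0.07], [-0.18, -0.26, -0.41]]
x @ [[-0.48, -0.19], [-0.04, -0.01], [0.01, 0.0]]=[[0.14,0.06],[-0.02,-0.01],[0.09,0.04]]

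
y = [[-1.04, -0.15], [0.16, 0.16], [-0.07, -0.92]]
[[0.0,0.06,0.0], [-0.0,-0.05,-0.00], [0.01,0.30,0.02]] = y@ [[-0.0,-0.01,-0.0],[-0.01,-0.33,-0.02]]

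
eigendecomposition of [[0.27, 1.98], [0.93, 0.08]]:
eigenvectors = [[0.84,  -0.81], [0.54,  0.59]]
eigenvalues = [1.54, -1.19]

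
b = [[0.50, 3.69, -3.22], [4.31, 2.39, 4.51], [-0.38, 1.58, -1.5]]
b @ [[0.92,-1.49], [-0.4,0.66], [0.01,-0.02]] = [[-1.05, 1.75], [3.05, -4.93], [-1.00, 1.64]]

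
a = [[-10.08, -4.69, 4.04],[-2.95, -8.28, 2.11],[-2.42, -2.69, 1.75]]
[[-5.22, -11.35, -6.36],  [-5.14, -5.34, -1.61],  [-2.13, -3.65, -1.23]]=a@[[0.24, 0.71, 0.79],[0.51, 0.18, 0.02],[-0.1, -0.83, 0.42]]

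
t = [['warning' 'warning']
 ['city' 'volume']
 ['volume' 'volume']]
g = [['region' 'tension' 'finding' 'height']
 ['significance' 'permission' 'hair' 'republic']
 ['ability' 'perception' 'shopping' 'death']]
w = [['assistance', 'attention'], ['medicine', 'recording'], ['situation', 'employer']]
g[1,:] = ['significance', 'permission', 'hair', 'republic']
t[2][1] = 'volume'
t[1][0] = 'city'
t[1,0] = 'city'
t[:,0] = ['warning', 'city', 'volume']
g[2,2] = 'shopping'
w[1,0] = 'medicine'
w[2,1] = 'employer'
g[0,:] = ['region', 'tension', 'finding', 'height']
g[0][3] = 'height'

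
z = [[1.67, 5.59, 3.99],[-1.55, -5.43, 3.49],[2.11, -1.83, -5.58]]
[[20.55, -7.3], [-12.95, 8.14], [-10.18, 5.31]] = z@[[0.23, 1.31], [2.93, -1.79], [0.95, 0.13]]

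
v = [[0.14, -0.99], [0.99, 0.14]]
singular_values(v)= [1.0, 1.0]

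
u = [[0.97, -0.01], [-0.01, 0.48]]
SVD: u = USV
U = [[-1.00,0.02], [0.02,1.0]]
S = [0.97, 0.48]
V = [[-1.0,0.02], [0.02,1.00]]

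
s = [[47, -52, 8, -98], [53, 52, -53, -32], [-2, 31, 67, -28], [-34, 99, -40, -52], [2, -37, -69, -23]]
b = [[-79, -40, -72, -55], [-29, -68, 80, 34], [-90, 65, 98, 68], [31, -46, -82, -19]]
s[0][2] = 8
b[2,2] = 98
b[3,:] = [31, -46, -82, -19]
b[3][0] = 31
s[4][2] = -69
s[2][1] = 31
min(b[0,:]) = -79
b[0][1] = -40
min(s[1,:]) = -53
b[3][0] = 31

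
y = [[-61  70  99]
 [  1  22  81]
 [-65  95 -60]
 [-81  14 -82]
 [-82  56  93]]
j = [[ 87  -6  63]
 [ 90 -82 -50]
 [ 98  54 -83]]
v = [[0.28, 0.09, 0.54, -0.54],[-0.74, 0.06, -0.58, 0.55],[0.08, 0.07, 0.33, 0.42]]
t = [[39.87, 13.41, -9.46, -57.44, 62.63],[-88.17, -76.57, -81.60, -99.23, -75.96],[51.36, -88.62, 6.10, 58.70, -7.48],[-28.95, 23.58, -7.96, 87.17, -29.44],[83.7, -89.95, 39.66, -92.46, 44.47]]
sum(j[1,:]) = -42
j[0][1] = -6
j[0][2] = 63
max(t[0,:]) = 62.63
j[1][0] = 90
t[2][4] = -7.48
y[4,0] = -82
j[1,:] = [90, -82, -50]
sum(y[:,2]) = 131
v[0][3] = -0.541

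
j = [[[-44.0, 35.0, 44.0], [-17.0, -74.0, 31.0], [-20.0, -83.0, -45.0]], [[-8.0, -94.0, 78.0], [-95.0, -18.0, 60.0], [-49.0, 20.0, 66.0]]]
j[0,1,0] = -17.0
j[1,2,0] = -49.0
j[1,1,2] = 60.0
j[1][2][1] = 20.0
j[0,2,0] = -20.0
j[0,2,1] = -83.0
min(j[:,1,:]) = -95.0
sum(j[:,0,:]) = 11.0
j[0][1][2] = 31.0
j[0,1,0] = -17.0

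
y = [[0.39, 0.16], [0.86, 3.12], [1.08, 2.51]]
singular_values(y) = [4.24, 0.43]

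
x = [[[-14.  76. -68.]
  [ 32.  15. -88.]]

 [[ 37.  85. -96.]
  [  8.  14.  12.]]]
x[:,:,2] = [[-68.0, -88.0], [-96.0, 12.0]]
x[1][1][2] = 12.0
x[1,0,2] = -96.0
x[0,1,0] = 32.0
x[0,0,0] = -14.0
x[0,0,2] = -68.0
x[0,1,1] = 15.0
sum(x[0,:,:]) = -47.0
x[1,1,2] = 12.0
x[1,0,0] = 37.0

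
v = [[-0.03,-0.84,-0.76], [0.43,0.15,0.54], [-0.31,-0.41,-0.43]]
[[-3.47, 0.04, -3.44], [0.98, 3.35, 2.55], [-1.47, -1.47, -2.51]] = v @[[-1.16,4.3,2.36], [2.27,-3.63,1.91], [2.1,3.79,2.32]]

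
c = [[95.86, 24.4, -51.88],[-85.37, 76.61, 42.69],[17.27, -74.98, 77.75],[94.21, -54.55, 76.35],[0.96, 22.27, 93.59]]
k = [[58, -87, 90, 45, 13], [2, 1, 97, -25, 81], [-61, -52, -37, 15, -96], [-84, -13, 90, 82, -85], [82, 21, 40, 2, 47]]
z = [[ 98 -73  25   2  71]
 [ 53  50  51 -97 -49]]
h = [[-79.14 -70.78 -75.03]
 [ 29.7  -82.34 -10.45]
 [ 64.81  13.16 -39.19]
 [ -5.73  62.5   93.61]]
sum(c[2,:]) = 20.039999999999992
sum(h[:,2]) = -31.060000000000002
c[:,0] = [95.86, -85.37, 17.27, 94.21, 0.96]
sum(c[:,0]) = 122.92999999999998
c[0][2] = -51.88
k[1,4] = 81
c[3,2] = 76.35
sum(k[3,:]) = -10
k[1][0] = 2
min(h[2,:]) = -39.19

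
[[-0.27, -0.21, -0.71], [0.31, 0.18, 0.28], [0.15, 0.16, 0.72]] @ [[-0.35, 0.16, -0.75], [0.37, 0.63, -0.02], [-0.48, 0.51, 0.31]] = [[0.36, -0.54, -0.01], [-0.18, 0.31, -0.15], [-0.34, 0.49, 0.11]]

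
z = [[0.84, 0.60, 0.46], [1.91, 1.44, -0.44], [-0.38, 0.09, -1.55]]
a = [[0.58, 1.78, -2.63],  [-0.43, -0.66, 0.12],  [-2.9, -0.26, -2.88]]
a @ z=[[4.89,2.67,3.56], [-1.67,-1.2,-0.09], [-1.84,-2.37,3.24]]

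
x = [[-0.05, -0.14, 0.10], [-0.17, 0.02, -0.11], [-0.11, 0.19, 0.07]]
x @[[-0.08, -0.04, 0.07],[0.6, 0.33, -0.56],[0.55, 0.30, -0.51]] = [[-0.02, -0.01, 0.02], [-0.03, -0.02, 0.03], [0.16, 0.09, -0.15]]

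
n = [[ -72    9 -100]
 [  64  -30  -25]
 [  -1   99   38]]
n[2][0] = -1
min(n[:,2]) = -100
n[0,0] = -72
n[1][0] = 64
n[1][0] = 64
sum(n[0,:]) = -163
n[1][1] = -30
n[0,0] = -72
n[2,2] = 38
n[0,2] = -100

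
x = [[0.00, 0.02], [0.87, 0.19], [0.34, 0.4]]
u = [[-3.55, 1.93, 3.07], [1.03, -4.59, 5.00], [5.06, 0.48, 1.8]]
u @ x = [[2.72, 1.52], [-2.29, 1.15], [1.03, 0.91]]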